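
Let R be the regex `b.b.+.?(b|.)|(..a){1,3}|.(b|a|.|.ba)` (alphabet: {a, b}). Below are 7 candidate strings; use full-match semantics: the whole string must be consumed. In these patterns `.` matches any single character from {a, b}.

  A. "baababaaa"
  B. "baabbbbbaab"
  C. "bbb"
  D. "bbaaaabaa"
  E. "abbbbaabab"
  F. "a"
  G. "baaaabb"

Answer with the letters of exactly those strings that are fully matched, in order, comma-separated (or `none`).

A → no match
B → no match
C → no match
D → match
E → no match
F → no match
G → no match

D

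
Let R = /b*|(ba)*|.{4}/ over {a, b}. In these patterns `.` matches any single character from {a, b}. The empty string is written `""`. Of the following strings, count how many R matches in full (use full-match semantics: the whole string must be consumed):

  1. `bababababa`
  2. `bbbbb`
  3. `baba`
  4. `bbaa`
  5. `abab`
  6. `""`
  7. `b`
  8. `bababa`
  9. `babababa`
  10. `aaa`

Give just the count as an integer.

1 → match
2 → match
3 → match
4 → match
5 → match
6 → match
7 → match
8 → match
9 → match
10 → no match
Total matched: 9

9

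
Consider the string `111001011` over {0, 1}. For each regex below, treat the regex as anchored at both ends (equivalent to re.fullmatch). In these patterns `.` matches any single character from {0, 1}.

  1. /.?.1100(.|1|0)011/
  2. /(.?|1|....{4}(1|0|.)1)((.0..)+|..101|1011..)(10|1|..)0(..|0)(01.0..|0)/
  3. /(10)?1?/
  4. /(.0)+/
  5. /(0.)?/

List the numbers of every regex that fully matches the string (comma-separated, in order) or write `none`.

1

1 → match
2 → no match
3 → no match
4 → no match — must end with `0`
5 → no match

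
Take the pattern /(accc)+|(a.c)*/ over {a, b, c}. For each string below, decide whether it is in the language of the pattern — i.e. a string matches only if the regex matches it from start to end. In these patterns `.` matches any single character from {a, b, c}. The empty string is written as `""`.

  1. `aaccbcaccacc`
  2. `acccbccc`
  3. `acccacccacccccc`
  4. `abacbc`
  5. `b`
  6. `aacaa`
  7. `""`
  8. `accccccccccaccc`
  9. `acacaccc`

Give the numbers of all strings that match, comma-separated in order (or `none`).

1. `aaccbcaccacc` → no match
2. `acccbccc` → no match
3 → no match
4. `abacbc` → no match
5. `b` → no match
6. `aacaa` → no match
7. `""` → match
8 → no match
9. `acacaccc` → no match

7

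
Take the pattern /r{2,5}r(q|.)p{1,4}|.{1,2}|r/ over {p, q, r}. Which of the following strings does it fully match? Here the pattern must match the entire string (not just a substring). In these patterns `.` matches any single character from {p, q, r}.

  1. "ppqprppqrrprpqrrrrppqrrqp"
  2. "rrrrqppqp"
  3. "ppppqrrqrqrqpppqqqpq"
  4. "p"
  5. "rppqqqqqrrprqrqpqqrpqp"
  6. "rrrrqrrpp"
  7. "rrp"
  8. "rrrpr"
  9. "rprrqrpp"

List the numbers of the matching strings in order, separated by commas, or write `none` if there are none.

4

1 → no match
2 → no match
3 → no match
4 → match
5 → no match
6 → no match
7 → no match
8 → no match
9 → no match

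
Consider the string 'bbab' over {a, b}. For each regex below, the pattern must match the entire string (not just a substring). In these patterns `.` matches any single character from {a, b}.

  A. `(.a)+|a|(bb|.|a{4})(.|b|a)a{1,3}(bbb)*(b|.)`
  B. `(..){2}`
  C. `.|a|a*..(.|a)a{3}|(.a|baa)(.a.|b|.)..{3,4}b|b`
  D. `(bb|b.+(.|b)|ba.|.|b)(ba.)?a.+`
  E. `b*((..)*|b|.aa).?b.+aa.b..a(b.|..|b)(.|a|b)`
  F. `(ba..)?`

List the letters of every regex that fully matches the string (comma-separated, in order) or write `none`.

A, B, D

A → match
B → match
C → no match
D → match
E → no match
F → no match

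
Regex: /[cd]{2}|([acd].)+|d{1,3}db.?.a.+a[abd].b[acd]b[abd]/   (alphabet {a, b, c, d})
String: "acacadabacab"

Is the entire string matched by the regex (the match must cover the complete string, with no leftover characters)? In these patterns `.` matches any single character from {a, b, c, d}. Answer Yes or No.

Yes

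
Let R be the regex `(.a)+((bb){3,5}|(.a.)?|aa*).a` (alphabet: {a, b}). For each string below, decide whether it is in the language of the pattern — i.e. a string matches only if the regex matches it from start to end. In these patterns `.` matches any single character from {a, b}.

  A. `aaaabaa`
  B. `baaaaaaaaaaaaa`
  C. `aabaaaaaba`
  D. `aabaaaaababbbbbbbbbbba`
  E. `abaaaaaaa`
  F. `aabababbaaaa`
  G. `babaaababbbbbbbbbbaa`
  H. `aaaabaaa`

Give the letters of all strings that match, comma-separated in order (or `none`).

A, B, C, D, G, H

A → match
B → match
C → match
D → match
E → no match
F → no match
G → match
H → match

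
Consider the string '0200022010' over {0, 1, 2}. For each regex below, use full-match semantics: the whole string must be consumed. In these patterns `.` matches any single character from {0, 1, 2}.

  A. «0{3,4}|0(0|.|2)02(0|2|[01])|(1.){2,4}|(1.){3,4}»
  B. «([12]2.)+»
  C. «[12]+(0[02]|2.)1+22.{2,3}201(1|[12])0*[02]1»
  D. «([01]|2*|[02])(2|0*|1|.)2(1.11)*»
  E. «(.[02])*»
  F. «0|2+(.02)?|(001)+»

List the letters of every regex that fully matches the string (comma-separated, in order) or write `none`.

A → no match
B → no match
C → no match — must end with '1'
D → no match
E → match
F → no match

E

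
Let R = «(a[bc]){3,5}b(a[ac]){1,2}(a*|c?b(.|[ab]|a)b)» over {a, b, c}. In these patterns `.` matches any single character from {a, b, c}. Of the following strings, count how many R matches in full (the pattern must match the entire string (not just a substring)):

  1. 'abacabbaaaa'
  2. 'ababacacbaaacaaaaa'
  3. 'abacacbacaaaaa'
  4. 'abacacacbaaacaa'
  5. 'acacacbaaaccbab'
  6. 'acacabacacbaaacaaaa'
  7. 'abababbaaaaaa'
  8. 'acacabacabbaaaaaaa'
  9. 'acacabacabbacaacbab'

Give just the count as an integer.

1 → match
2 → match
3 → match
4 → match
5 → match
6 → match
7 → match
8 → match
9 → match
Total matched: 9

9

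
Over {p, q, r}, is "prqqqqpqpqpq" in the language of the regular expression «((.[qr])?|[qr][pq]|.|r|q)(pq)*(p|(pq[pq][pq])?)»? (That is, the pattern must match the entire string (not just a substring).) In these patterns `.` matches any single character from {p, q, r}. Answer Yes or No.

No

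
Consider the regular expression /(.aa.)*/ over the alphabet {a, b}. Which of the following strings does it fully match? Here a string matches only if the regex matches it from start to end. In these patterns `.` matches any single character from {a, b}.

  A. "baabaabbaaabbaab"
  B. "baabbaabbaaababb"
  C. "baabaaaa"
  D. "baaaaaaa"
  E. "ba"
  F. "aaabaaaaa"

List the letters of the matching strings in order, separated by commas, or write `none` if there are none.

A → no match
B → no match
C. "baabaaaa" → match
D. "baaaaaaa" → match
E. "ba" → no match
F. "aaabaaaaa" → no match

C, D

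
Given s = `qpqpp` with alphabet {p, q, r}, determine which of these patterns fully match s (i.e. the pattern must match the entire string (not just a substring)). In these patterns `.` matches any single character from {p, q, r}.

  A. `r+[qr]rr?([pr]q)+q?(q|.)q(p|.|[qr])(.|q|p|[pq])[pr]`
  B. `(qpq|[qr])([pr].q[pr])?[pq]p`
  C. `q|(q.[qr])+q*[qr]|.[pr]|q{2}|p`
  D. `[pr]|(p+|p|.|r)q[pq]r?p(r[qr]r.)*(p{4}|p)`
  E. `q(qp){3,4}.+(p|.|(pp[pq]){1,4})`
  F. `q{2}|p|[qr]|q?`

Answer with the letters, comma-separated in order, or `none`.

A → no match — must start with `r`
B → match
C → no match
D → no match
E → no match — must start with `qqp`
F → no match

B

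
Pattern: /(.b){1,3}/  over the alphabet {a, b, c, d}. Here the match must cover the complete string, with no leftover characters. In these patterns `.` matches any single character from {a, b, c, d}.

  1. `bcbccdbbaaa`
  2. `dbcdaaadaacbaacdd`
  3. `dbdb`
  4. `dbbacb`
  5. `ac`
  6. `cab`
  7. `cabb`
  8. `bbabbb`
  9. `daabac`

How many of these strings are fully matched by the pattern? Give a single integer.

1 → no match — must end with `b`
2 → no match — must end with `b`
3 → match
4 → no match
5 → no match — must end with `b`
6 → no match
7 → no match
8 → match
9 → no match — must end with `b`
Total matched: 2

2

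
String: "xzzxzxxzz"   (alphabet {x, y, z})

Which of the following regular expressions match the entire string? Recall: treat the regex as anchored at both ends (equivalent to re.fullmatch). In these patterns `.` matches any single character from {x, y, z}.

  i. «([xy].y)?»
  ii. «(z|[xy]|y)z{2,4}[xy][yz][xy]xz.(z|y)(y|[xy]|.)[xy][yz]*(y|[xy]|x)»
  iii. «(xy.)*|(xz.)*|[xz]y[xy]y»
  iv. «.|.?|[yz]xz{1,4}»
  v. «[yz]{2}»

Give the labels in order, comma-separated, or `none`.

i → no match
ii → no match
iii → match
iv → no match
v → no match

iii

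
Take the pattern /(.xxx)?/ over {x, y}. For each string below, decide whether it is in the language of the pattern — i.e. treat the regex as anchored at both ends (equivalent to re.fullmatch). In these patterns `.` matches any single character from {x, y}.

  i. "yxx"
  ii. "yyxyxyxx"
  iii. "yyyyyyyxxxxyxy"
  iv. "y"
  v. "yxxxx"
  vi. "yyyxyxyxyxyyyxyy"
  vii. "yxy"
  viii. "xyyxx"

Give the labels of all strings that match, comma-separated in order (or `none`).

i → no match
ii → no match
iii → no match
iv → no match
v → no match
vi → no match
vii → no match
viii → no match

none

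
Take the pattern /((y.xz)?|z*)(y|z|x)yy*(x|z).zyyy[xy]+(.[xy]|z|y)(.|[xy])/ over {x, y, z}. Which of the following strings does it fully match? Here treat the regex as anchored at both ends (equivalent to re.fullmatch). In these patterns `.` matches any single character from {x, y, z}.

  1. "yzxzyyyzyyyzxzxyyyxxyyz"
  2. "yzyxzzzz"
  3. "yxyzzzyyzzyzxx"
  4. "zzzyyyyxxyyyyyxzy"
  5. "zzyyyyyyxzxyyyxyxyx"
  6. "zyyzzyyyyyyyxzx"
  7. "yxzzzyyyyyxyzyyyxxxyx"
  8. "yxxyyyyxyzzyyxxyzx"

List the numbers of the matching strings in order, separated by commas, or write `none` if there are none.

none

1 → no match
2. "yzyxzzzz" → no match
3 → no match
4 → no match
5 → no match
6 → no match
7 → no match
8 → no match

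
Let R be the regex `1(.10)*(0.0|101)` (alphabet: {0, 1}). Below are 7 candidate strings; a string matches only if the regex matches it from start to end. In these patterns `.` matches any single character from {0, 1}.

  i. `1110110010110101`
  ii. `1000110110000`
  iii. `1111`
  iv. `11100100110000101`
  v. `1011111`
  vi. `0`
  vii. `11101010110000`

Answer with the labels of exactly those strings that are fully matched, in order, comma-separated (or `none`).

i

i → match
ii → no match
iii → no match
iv → no match
v → no match
vi → no match — must start with `1`
vii → no match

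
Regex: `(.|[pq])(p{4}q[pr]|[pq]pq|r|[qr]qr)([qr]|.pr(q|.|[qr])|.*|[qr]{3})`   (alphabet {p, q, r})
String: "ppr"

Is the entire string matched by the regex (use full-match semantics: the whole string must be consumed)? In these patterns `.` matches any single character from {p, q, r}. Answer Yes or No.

No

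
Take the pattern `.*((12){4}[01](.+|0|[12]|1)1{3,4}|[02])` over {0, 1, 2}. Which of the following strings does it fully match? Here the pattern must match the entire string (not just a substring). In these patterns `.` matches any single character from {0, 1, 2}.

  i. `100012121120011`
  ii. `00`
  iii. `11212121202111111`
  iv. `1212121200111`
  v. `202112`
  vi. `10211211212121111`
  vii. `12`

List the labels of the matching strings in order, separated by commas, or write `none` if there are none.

i → no match
ii → match
iii → match
iv → match
v → match
vi → no match
vii → match

ii, iii, iv, v, vii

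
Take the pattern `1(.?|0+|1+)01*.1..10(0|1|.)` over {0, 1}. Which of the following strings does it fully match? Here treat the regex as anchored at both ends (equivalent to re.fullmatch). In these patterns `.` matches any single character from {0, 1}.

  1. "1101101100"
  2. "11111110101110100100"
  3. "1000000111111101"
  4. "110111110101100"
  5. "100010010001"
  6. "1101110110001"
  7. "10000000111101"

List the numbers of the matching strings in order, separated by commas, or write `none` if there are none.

1 → match
2 → no match
3 → match
4 → match
5 → no match
6 → no match
7 → match

1, 3, 4, 7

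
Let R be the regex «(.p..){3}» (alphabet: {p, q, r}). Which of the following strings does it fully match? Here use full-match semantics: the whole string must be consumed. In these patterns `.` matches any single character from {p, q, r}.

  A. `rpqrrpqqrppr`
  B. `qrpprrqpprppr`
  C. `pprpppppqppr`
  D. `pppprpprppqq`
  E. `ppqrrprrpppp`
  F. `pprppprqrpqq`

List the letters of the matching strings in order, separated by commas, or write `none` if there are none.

A → match
B → no match
C → match
D → match
E → match
F → match

A, C, D, E, F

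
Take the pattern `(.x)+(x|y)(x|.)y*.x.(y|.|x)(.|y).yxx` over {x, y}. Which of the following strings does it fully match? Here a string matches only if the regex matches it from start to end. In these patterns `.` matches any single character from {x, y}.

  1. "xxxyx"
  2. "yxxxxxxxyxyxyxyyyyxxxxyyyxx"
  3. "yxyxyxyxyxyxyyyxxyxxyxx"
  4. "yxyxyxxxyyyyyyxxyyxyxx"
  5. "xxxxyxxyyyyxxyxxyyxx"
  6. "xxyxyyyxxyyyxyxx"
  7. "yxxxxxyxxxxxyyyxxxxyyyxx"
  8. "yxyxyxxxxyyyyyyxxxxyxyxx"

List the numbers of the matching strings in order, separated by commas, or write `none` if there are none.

1 → no match — must end with "yxx"
2 → match
3 → match
4 → match
5 → match
6 → match
7 → match
8 → match

2, 3, 4, 5, 6, 7, 8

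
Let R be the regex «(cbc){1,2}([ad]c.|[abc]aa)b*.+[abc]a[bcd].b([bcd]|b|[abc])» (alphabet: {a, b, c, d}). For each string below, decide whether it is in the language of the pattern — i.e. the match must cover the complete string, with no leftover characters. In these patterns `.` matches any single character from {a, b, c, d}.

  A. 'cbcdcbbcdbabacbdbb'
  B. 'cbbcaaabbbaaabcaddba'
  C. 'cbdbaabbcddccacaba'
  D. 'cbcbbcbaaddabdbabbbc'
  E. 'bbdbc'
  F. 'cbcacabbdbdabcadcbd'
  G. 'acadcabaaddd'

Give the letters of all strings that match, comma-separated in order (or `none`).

A → no match
B → no match — must start with 'cbc'
C → no match — must start with 'cbc'
D → no match
E → no match — must start with 'cbc'
F → match
G → no match — must start with 'cbc'

F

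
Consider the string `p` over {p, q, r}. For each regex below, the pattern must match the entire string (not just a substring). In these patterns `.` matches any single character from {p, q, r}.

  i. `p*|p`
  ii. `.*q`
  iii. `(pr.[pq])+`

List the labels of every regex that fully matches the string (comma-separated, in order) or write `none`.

i

i → match
ii → no match — must end with `q`
iii → no match — must start with `pr`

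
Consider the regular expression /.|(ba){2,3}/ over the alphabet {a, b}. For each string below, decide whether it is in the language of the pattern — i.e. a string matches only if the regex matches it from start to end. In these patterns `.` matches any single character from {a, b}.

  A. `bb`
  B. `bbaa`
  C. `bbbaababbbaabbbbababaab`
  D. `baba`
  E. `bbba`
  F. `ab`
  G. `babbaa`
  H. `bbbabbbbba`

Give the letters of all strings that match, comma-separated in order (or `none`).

D

A. `bb` → no match
B. `bbaa` → no match
C → no match
D. `baba` → match
E. `bbba` → no match
F. `ab` → no match
G. `babbaa` → no match
H. `bbbabbbbba` → no match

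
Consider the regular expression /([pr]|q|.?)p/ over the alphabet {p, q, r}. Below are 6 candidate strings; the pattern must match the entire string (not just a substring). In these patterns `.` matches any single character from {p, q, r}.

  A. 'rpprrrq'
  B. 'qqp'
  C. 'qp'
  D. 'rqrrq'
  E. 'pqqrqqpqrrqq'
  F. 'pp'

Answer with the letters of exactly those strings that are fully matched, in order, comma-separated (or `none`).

A → no match — must end with 'p'
B → no match
C → match
D → no match — must end with 'p'
E → no match — must end with 'p'
F → match

C, F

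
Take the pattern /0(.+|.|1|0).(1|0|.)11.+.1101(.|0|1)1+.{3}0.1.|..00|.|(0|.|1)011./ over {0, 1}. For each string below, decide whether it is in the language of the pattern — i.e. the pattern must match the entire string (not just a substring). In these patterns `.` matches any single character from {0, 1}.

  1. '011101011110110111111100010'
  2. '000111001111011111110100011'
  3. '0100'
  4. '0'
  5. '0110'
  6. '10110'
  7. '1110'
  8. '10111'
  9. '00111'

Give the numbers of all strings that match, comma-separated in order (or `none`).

1, 2, 3, 4, 6, 8, 9

1 → match
2 → match
3 → match
4 → match
5 → no match
6 → match
7 → no match
8 → match
9 → match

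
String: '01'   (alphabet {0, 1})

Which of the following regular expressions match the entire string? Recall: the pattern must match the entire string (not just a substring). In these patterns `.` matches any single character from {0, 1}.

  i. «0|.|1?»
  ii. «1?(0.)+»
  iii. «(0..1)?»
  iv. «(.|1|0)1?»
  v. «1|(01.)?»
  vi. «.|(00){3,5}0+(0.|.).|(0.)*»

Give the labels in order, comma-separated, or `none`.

ii, iv, vi

i → no match
ii → match
iii → no match
iv → match
v → no match
vi → match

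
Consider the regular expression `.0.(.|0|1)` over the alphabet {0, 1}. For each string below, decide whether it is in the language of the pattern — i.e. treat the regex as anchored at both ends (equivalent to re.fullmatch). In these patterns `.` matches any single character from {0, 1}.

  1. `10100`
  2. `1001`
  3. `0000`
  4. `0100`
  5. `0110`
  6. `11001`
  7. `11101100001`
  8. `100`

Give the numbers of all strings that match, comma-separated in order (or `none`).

2, 3

1. `10100` → no match
2. `1001` → match
3. `0000` → match
4. `0100` → no match
5. `0110` → no match
6. `11001` → no match
7. `11101100001` → no match
8. `100` → no match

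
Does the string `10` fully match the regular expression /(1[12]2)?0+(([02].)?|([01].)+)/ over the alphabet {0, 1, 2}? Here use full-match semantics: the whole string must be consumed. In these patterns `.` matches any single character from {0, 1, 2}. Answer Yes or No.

No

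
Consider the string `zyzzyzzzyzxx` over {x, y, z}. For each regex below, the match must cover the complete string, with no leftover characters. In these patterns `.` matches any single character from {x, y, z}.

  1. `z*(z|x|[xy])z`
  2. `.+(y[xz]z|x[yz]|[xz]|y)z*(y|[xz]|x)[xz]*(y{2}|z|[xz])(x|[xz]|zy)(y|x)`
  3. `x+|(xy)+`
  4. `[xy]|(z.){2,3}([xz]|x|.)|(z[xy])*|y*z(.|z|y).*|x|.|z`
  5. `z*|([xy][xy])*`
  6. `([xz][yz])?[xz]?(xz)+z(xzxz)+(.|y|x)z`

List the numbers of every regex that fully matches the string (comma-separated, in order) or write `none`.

2, 4

1 → no match — must end with `z`
2 → match
3 → no match
4 → match
5 → no match
6 → no match — must end with `z`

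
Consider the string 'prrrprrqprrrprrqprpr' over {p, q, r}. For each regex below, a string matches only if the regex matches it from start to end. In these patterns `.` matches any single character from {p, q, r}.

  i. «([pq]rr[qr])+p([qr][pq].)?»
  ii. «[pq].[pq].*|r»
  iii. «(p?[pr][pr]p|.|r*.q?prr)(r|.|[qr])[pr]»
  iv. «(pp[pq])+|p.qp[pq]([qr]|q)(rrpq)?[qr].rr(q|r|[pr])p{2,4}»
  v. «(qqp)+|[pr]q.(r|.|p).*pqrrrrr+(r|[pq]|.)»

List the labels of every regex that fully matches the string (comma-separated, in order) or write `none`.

i → match
ii → no match
iii → no match
iv → no match
v → no match

i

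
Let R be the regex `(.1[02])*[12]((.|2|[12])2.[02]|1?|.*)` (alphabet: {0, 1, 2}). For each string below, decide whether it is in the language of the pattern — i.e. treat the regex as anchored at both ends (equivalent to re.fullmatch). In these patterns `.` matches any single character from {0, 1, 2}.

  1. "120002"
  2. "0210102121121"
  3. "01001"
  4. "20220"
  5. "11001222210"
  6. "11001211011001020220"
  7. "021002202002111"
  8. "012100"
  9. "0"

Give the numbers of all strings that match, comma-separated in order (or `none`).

1, 4, 5, 6, 8

1 → match
2 → no match
3 → no match
4 → match
5 → match
6 → match
7 → no match
8 → match
9 → no match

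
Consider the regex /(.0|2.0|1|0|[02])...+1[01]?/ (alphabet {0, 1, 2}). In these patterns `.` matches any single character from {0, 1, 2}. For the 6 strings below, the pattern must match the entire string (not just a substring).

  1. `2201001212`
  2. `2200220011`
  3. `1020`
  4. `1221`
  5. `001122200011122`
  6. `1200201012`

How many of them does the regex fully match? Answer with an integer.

1

1 → no match
2 → match
3 → no match
4 → no match
5 → no match
6 → no match
Total matched: 1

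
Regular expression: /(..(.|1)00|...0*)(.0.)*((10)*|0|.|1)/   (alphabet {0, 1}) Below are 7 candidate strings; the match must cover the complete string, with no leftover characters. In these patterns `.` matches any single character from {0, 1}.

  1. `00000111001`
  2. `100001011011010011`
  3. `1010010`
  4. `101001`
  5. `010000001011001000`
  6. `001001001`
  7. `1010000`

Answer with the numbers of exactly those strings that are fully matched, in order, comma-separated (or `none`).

2, 3, 4, 5, 6, 7

1 → no match
2 → match
3 → match
4 → match
5 → match
6 → match
7 → match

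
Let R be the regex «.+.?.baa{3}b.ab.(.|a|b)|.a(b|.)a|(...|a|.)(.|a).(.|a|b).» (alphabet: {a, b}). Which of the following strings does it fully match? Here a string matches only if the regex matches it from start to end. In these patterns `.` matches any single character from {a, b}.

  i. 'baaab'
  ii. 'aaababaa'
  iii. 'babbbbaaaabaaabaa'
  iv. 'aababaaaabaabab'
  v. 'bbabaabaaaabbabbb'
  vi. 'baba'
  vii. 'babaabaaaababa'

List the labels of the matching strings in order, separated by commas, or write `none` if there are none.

i → match
ii → no match
iii → no match
iv → match
v → match
vi → match
vii → no match

i, iv, v, vi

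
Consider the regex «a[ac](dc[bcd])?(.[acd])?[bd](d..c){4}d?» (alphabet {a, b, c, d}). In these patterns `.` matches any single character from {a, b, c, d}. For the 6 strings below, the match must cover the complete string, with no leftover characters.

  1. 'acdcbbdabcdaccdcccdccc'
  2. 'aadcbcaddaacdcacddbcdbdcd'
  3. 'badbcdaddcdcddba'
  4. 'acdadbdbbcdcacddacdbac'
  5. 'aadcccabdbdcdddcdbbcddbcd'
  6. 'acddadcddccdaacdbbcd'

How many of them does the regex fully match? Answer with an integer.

1 → match
2 → match
3 → no match — must start with 'a'
4 → no match
5 → match
6 → match
Total matched: 4

4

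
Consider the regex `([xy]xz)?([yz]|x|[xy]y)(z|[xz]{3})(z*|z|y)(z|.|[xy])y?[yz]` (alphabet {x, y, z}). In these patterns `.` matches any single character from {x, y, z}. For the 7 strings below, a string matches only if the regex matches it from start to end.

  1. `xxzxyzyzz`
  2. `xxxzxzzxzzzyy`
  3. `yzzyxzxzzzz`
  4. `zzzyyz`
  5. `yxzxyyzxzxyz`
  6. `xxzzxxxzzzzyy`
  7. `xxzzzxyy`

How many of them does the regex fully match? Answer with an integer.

1 → match
2 → no match
3 → no match
4 → match
5 → no match
6 → match
7 → match
Total matched: 4

4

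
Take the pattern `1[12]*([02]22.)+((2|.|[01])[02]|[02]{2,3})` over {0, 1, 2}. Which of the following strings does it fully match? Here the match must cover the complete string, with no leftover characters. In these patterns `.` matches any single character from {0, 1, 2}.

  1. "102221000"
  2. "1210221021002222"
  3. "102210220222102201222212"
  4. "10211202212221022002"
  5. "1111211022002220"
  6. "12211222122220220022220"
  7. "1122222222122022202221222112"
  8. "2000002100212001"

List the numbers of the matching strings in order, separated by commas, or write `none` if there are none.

6

1. "102221000" → no match
2 → no match
3 → no match
4 → no match
5 → no match
6 → match
7 → no match
8 → no match — must start with "1"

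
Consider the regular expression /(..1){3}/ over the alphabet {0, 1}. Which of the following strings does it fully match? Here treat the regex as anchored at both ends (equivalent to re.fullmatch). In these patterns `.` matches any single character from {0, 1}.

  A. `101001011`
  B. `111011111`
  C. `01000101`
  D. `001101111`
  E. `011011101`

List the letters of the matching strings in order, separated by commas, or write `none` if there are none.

A → match
B → match
C → no match
D → match
E → match

A, B, D, E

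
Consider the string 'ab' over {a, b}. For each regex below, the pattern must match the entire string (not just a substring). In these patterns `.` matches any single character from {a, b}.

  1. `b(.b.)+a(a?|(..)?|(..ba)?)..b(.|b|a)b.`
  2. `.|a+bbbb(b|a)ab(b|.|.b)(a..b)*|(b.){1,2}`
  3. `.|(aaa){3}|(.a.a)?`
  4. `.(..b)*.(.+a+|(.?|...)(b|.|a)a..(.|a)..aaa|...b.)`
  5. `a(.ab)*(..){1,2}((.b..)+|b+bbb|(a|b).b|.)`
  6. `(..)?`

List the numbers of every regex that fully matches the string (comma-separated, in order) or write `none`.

6

1 → no match — must start with 'b'
2 → no match
3 → no match
4 → no match
5 → no match
6 → match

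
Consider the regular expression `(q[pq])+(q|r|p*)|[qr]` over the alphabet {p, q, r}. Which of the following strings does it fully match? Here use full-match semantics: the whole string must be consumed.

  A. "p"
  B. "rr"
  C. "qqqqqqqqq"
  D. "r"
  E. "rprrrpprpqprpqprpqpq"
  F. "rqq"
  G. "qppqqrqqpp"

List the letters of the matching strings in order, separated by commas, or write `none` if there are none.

C, D

A. "p" → no match
B. "rr" → no match
C. "qqqqqqqqq" → match
D. "r" → match
E → no match
F. "rqq" → no match
G. "qppqqrqqpp" → no match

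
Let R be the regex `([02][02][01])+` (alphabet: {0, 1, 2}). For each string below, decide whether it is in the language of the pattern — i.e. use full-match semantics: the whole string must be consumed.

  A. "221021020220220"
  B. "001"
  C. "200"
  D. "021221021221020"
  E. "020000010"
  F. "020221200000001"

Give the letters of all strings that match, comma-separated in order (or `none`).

A, B, C, D, F

A → match
B → match
C → match
D → match
E → no match
F → match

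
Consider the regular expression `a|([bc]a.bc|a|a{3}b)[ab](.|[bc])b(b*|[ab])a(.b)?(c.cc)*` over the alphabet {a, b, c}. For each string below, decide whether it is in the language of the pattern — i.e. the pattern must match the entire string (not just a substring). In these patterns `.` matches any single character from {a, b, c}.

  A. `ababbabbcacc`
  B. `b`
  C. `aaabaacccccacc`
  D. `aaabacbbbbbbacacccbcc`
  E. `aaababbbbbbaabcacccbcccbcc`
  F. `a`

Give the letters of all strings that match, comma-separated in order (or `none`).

A → match
B → no match
C → match
D → match
E → match
F → match

A, C, D, E, F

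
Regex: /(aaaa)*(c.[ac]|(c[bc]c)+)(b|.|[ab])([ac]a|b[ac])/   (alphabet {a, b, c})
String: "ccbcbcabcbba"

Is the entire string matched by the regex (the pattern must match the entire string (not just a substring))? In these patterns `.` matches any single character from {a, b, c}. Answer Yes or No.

No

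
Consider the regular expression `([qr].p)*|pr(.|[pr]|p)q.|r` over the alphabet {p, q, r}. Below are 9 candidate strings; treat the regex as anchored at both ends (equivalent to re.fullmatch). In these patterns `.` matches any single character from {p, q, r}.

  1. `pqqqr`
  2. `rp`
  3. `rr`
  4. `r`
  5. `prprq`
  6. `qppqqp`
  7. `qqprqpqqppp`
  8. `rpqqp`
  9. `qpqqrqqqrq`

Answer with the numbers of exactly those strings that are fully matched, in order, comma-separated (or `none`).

4, 6

1 → no match
2 → no match
3 → no match
4 → match
5 → no match
6 → match
7 → no match
8 → no match
9 → no match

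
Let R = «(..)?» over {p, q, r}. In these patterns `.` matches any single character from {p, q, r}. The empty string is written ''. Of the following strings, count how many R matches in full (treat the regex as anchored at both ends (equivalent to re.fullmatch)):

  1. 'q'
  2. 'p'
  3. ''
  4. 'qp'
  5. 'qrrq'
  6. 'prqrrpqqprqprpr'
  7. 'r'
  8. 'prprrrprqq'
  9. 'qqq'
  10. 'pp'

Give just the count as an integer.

1. 'q' → no match
2. 'p' → no match
3. '' → match
4. 'qp' → match
5. 'qrrq' → no match
6 → no match
7. 'r' → no match
8. 'prprrrprqq' → no match
9. 'qqq' → no match
10. 'pp' → match
Total matched: 3

3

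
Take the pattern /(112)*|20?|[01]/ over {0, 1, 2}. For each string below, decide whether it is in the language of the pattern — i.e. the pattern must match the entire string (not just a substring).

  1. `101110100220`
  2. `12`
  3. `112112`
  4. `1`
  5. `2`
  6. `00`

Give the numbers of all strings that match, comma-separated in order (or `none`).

3, 4, 5

1 → no match
2 → no match
3 → match
4 → match
5 → match
6 → no match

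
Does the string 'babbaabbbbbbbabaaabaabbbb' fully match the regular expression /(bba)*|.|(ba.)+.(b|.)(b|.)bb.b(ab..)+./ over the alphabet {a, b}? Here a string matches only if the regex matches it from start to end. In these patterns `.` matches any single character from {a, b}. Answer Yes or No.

No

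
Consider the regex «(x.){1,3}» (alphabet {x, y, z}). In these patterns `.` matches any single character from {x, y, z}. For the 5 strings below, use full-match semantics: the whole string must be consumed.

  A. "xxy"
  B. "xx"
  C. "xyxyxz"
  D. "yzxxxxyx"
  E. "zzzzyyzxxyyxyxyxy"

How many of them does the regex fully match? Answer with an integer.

2

A → no match
B → match
C → match
D → no match — must start with "x"
E → no match — must start with "x"
Total matched: 2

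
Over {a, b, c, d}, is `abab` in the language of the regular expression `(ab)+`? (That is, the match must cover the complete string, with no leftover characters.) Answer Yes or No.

Yes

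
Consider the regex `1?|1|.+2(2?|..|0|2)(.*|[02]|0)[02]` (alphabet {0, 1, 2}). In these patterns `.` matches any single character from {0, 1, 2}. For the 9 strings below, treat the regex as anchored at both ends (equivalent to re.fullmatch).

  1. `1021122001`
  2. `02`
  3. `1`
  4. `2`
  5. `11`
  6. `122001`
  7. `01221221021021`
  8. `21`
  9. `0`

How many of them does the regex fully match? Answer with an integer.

1

1. `1021122001` → no match
2. `02` → no match
3. `1` → match
4. `2` → no match
5. `11` → no match
6. `122001` → no match
7 → no match
8. `21` → no match
9. `0` → no match
Total matched: 1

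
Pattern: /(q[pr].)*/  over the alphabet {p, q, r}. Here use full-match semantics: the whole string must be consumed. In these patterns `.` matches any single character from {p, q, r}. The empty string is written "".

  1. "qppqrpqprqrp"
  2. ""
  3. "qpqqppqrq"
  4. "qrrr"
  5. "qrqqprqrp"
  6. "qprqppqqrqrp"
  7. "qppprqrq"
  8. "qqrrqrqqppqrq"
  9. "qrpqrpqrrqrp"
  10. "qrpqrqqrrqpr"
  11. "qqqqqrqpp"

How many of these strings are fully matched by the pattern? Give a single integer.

1. "qppqrpqprqrp" → match
2. "" → match
3. "qpqqppqrq" → match
4. "qrrr" → no match
5. "qrqqprqrp" → match
6. "qprqppqqrqrp" → no match
7. "qppprqrq" → no match
8 → no match
9. "qrpqrpqrrqrp" → match
10. "qrpqrqqrrqpr" → match
11. "qqqqqrqpp" → no match
Total matched: 6

6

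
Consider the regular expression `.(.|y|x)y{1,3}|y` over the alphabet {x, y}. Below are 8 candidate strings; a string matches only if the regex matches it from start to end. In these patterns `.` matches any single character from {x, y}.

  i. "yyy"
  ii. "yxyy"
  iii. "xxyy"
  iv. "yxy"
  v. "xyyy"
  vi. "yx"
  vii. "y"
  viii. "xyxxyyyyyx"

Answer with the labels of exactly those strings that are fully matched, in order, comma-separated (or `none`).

i → match
ii → match
iii → match
iv → match
v → match
vi → no match — must end with "y"
vii → match
viii → no match — must end with "y"

i, ii, iii, iv, v, vii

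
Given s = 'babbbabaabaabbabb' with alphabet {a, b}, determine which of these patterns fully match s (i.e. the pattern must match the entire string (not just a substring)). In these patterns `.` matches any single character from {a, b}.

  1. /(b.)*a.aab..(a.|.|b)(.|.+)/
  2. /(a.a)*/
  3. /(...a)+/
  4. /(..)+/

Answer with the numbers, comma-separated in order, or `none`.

1 → match
2 → no match
3 → no match — must end with 'a'
4 → no match

1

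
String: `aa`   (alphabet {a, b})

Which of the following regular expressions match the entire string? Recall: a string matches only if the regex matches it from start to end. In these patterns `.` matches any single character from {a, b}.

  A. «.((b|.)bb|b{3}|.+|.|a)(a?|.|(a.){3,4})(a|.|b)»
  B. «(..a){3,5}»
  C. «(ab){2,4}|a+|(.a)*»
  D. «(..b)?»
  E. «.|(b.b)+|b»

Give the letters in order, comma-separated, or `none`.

C

A → no match
B → no match
C → match
D → no match
E → no match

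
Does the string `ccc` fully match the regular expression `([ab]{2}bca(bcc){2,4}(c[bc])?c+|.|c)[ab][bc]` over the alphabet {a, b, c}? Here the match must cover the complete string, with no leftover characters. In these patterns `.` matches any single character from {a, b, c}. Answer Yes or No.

No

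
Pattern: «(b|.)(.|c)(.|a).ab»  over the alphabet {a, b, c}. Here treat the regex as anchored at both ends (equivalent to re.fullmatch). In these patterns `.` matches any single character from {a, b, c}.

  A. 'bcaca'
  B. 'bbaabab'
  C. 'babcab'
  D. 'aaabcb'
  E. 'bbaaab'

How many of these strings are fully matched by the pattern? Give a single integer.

2

A → no match — must end with 'ab'
B → no match
C → match
D → no match — must end with 'ab'
E → match
Total matched: 2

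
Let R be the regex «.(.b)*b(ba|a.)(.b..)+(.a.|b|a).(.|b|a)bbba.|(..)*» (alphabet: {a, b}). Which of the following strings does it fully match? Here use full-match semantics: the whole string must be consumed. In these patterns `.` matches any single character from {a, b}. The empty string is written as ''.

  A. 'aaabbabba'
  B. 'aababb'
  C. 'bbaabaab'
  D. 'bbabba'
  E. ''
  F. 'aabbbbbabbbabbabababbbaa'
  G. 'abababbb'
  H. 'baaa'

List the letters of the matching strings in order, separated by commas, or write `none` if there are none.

A → no match
B → match
C → match
D → match
E → match
F → match
G → match
H → match

B, C, D, E, F, G, H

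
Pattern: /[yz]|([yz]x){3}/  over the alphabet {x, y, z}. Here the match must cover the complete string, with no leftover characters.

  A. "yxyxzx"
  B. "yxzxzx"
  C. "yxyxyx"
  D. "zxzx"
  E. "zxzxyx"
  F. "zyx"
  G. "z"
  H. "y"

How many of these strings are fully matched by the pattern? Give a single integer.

6

A → match
B → match
C → match
D → no match
E → match
F → no match
G → match
H → match
Total matched: 6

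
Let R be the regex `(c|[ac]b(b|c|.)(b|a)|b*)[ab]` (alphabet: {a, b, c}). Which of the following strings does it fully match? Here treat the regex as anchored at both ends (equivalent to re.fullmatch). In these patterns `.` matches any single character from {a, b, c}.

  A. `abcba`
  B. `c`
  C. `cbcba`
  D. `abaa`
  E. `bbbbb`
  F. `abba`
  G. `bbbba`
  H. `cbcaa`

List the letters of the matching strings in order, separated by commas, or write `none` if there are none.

A. `abcba` → match
B. `c` → no match
C. `cbcba` → match
D. `abaa` → no match
E. `bbbbb` → match
F. `abba` → no match
G. `bbbba` → match
H. `cbcaa` → match

A, C, E, G, H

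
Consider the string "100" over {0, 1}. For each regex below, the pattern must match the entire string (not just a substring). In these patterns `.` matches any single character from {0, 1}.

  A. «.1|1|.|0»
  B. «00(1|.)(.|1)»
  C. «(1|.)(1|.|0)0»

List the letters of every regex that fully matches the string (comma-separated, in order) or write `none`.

A → no match
B → no match — must start with "00"
C → match

C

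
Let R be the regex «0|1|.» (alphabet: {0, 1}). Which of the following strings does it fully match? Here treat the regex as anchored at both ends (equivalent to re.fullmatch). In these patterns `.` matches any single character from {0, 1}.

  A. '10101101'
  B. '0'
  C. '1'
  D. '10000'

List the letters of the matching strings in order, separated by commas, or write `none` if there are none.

A → no match
B → match
C → match
D → no match

B, C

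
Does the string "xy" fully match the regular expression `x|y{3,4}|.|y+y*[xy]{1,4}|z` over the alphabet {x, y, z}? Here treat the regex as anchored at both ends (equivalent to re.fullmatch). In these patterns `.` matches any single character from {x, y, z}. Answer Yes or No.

No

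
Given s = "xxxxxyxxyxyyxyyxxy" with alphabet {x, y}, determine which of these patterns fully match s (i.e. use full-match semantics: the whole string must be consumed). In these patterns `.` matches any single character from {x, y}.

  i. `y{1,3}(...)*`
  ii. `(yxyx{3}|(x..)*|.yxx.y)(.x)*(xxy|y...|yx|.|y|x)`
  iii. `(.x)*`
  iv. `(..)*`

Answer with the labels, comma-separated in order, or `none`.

i → no match — must start with "y"
ii → match
iii → no match
iv → match

ii, iv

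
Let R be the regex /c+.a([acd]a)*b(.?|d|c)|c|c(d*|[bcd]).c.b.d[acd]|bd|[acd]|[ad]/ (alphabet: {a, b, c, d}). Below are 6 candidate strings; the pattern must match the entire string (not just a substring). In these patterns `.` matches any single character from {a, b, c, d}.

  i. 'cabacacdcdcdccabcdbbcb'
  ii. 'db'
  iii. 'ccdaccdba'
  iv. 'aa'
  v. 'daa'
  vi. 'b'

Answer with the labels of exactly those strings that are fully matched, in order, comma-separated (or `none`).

i → no match
ii → no match
iii → no match
iv → no match
v → no match
vi → no match

none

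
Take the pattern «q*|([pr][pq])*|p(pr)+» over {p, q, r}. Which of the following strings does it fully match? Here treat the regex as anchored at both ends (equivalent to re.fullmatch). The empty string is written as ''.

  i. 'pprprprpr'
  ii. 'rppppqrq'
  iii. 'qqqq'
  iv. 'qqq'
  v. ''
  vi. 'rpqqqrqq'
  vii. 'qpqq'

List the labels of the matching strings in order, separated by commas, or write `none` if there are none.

i. 'pprprprpr' → match
ii. 'rppppqrq' → match
iii. 'qqqq' → match
iv. 'qqq' → match
v. '' → match
vi. 'rpqqqrqq' → no match
vii. 'qpqq' → no match

i, ii, iii, iv, v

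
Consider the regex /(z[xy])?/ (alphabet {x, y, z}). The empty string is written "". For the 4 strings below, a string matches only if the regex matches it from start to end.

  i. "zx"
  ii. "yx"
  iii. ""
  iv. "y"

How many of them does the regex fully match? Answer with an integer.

2

i → match
ii → no match
iii → match
iv → no match
Total matched: 2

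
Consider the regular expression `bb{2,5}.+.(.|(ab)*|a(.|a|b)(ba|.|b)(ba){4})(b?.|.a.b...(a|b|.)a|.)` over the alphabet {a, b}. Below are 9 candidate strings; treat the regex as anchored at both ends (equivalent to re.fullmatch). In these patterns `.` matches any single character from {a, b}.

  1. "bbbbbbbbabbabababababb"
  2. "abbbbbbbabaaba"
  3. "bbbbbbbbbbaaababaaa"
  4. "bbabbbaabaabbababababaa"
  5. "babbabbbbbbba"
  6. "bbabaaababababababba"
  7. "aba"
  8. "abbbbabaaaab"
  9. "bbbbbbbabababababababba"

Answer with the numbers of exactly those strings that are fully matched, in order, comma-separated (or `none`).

1, 3, 9

1 → match
2 → no match — must start with "bb"
3 → match
4 → no match
5 → no match — must start with "bb"
6 → no match
7. "aba" → no match — must start with "bb"
8. "abbbbabaaaab" → no match — must start with "bb"
9 → match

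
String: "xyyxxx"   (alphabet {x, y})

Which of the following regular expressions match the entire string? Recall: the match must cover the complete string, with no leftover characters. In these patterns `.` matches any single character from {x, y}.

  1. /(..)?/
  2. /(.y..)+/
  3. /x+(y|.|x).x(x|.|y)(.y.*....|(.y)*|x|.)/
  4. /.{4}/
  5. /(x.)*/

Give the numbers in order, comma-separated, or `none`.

1 → no match
2 → no match
3 → match
4 → no match
5 → no match

3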